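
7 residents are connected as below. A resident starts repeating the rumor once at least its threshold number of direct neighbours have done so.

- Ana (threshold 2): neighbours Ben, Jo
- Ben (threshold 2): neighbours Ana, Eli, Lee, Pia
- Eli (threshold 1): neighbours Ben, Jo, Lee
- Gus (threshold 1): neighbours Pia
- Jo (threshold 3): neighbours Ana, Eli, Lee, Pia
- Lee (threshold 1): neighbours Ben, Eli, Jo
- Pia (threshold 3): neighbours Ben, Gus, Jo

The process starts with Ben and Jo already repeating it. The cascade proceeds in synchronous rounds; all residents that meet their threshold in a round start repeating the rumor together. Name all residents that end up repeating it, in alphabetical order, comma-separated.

Round 1 — Ben, Jo start repeating the rumor (initial).
Round 2 — checking thresholds:
  Ana: 2 of 2 neighbours ≥ 2, starts repeating the rumor.
  Eli: 2 of 3 neighbours ≥ 1, starts repeating the rumor.
  Lee: 2 of 3 neighbours ≥ 1, starts repeating the rumor.
  Pia: 2 of 3 neighbours < 3, holds.
Round 3 — no new spreads; cascade stops.

Ana, Ben, Eli, Jo, Lee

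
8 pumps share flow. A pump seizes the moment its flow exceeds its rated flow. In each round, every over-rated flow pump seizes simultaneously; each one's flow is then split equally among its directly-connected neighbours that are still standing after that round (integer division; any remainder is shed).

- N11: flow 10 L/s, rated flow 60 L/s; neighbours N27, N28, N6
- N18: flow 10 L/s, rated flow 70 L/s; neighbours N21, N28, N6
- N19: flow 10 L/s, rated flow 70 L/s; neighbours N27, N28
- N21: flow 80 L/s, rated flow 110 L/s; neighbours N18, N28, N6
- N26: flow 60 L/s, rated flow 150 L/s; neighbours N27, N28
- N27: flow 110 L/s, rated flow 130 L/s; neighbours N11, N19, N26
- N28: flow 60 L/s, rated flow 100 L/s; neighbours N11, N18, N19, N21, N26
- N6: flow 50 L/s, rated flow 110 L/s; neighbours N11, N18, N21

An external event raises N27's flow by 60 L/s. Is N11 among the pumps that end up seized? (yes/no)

Round 1 — N27 at 170 > 130. N27 seizes.
  N27 sheds 170 L/s to N11, N19, N26: 56 each (2 lost).
    N11: 10+56 = 66 > 60
    N19: 10+56 = 66 ≤ 70
    N26: 60+56 = 116 ≤ 150
Round 2 — N11 seizes.
  N11 sheds 66 L/s to N28, N6: 33 each.
    N28: 60+33 = 93 ≤ 100
    N6: 50+33 = 83 ≤ 110
No further seizures.

yes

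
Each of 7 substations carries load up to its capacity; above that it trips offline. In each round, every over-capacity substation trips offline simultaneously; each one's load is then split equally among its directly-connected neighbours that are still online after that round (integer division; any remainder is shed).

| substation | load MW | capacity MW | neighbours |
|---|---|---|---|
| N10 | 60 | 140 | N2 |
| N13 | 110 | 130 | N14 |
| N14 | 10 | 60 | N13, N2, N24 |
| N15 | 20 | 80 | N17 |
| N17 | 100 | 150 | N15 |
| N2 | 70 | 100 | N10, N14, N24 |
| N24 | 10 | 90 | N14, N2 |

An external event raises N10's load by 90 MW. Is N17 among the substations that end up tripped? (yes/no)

Round 1 — N10 at 150 > 140. N10 trips offline.
  N10 sheds 150 MW to N2: 150 each.
    N2: 70+150 = 220 > 100
Round 2 — N2 trips offline.
  N2 sheds 220 MW to N14, N24: 110 each.
    N14: 10+110 = 120 > 60
    N24: 10+110 = 120 > 90
Round 3 — N14, N24 trip offline.
  N14 sheds 120 MW to N13: 120 each.
    N13: 110+120 = 230 > 130
  N24 sheds 120 MW: no online neighbours, lost.
Round 4 — N13 trips offline.
  N13 sheds 230 MW: no online neighbours, lost.
No further trips.

no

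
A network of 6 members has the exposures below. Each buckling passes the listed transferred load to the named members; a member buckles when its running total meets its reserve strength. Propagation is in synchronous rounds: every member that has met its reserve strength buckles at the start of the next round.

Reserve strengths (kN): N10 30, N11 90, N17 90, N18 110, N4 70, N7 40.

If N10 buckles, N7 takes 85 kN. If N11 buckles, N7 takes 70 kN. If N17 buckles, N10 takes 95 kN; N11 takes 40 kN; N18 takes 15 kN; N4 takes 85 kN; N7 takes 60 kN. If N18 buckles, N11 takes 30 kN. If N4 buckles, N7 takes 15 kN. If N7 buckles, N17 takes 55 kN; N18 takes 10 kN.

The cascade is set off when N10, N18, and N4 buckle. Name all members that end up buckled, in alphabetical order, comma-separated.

Round 1 — N10, N18, N4 buckle (initial).
  N11: +30 → 30 < 90
  N7: +85+15 → 100 ≥ 40
Round 2 — N7 buckles.
  N17: +55 → 55 < 90
No further bucklings.

N10, N18, N4, N7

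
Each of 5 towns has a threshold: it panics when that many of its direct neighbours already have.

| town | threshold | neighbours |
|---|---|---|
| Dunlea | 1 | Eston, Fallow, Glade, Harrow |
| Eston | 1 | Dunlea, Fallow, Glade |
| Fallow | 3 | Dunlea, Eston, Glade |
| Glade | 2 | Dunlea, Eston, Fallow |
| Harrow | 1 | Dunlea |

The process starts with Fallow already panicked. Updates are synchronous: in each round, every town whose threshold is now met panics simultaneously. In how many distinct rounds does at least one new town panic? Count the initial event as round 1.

3

Round 1 — Fallow panics (initial).
Round 2 — checking thresholds:
  Dunlea: 1 of 4 neighbours ≥ 1, panics.
  Eston: 1 of 3 neighbours ≥ 1, panics.
  Glade: 1 of 3 neighbours < 2, not yet.
Round 3 — checking thresholds:
  Glade: 3 of 3 neighbours ≥ 2, panics.
  Harrow: 1 of 1 neighbours ≥ 1, panics.
Round 4 — no new panics; cascade stops.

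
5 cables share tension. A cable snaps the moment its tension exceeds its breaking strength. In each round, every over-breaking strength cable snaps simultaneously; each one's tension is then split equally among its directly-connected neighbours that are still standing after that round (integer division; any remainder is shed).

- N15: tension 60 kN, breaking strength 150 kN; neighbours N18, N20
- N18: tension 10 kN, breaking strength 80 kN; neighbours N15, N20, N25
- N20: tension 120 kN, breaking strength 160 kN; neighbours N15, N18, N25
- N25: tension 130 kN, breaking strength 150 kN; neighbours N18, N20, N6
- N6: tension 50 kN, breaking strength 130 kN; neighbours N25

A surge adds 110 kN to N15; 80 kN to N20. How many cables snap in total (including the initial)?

Round 1 — N15 at 170 > 150; N20 at 200 > 160. N15, N20 snap.
  N15 sheds 170 kN to N18: 170 each.
    N18: 10+170 = 180 > 80
  N20 sheds 200 kN to N18, N25: 100 each.
    N18: 180+100 = 280 > 80
    N25: 130+100 = 230 > 150
Round 2 — N18, N25 snap.
  N18 sheds 280 kN: no online neighbours, lost.
  N25 sheds 230 kN to N6: 230 each.
    N6: 50+230 = 280 > 130
Round 3 — N6 snaps.
  N6 sheds 280 kN: no online neighbours, lost.
No further breaks.

5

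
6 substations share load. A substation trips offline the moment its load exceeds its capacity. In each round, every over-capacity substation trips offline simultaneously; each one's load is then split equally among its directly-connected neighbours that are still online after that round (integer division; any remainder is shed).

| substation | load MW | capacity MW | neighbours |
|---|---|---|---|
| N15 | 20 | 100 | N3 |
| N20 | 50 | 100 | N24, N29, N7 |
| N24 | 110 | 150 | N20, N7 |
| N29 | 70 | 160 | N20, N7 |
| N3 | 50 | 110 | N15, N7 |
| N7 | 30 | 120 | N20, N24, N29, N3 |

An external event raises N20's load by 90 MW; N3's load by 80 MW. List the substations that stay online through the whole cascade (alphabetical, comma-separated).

Round 1 — N20 at 140 > 100; N3 at 130 > 110. N20, N3 trip offline.
  N20 sheds 140 MW to N24, N29, N7: 46 each (2 lost).
    N24: 110+46 = 156 > 150
    N29: 70+46 = 116 ≤ 160
    N7: 30+46 = 76 ≤ 120
  N3 sheds 130 MW to N15, N7: 65 each.
    N15: 20+65 = 85 ≤ 100
    N7: 76+65 = 141 > 120
Round 2 — N24, N7 trip offline.
  N24 sheds 156 MW: no online neighbours, lost.
  N7 sheds 141 MW to N29: 141 each.
    N29: 116+141 = 257 > 160
Round 3 — N29 trips offline.
  N29 sheds 257 MW: no online neighbours, lost.
No further trips.

N15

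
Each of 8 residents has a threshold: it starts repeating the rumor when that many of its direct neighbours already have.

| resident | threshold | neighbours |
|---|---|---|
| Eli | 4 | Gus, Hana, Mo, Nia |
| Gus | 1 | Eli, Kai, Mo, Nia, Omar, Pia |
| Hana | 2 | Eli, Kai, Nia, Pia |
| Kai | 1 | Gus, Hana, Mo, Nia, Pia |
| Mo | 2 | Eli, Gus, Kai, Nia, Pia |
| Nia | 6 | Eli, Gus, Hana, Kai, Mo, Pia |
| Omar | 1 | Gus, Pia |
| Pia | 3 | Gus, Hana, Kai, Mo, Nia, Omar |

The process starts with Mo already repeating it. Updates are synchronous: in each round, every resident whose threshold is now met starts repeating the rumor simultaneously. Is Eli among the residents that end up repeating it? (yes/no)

no

Round 1 — Mo starts repeating the rumor (initial).
Round 2 — checking thresholds:
  Eli: 1 of 4 neighbours < 4, not yet.
  Gus: 1 of 6 neighbours ≥ 1, starts repeating the rumor.
  Kai: 1 of 5 neighbours ≥ 1, starts repeating the rumor.
  Nia: 1 of 6 neighbours < 6, not yet.
  Pia: 1 of 6 neighbours < 3, not yet.
Round 3 — checking thresholds:
  Eli: 2 of 4 neighbours < 4, not yet.
  Hana: 1 of 4 neighbours < 2, not yet.
  Nia: 3 of 6 neighbours < 6, not yet.
  Omar: 1 of 2 neighbours ≥ 1, starts repeating the rumor.
  Pia: 3 of 6 neighbours ≥ 3, starts repeating the rumor.
Round 4 — checking thresholds:
  Eli: 2 of 4 neighbours < 4, not yet.
  Hana: 2 of 4 neighbours ≥ 2, starts repeating the rumor.
  Nia: 4 of 6 neighbours < 6, not yet.
Round 5 — no new spreads; cascade stops.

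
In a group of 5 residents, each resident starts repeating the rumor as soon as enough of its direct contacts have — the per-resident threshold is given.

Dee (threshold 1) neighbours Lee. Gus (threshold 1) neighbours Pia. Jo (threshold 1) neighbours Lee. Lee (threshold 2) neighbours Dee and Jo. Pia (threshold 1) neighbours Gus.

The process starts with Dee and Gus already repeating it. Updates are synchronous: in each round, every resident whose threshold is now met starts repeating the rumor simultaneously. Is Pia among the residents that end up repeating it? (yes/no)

yes

Round 1 — Dee, Gus start repeating the rumor (initial).
Round 2 — checking thresholds:
  Lee: 1 of 2 neighbours < 2, below threshold.
  Pia: 1 of 1 neighbours ≥ 1, starts repeating the rumor.
Round 3 — no new spreads; cascade stops.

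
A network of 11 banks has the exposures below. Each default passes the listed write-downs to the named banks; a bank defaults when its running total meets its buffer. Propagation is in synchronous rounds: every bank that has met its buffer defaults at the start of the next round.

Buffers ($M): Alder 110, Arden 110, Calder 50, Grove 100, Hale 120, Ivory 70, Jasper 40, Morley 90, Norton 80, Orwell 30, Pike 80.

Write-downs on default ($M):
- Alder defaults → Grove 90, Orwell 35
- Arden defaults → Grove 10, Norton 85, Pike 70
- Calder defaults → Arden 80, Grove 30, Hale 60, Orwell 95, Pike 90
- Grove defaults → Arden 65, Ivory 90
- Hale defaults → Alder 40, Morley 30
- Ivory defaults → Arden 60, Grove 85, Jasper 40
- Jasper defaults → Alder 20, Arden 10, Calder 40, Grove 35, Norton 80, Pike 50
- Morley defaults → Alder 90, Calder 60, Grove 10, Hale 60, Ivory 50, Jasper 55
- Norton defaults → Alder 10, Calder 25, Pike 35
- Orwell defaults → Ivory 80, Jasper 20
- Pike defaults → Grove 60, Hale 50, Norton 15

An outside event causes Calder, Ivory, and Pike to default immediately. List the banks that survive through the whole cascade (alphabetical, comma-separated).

Alder, Hale, Morley

Round 1 — Calder, Ivory, Pike default (initial).
  Arden: +80+60 → 140 ≥ 110
  Grove: +30+85+60 → 175 ≥ 100
  Hale: +60+50 → 110 < 120
  Jasper: +40 → 40 ≥ 40
  Norton: +15 → 15 < 80
  Orwell: +95 → 95 ≥ 30
Round 2 — Arden, Grove, Jasper, Orwell default.
  Alder: +20 → 20 < 110
  Norton: +85+80 → 180 ≥ 80
Round 3 — Norton defaults.
  Alder: +10 → 30 < 110
No further defaults.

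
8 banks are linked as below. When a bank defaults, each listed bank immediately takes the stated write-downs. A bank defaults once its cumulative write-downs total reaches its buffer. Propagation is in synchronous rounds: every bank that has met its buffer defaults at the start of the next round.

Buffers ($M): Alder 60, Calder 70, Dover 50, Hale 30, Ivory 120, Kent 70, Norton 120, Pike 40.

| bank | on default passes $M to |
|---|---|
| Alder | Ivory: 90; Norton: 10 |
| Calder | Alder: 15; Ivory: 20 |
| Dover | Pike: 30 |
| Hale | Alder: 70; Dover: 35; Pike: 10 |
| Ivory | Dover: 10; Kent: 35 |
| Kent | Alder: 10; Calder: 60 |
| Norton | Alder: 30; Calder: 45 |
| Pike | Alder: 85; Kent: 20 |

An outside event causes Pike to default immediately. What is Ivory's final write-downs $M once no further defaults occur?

Round 1 — Pike defaults (initial).
  Alder: +85 → 85 ≥ 60
  Kent: +20 → 20 < 70
Round 2 — Alder defaults.
  Ivory: +90 → 90 < 120
  Norton: +10 → 10 < 120
No further defaults.

90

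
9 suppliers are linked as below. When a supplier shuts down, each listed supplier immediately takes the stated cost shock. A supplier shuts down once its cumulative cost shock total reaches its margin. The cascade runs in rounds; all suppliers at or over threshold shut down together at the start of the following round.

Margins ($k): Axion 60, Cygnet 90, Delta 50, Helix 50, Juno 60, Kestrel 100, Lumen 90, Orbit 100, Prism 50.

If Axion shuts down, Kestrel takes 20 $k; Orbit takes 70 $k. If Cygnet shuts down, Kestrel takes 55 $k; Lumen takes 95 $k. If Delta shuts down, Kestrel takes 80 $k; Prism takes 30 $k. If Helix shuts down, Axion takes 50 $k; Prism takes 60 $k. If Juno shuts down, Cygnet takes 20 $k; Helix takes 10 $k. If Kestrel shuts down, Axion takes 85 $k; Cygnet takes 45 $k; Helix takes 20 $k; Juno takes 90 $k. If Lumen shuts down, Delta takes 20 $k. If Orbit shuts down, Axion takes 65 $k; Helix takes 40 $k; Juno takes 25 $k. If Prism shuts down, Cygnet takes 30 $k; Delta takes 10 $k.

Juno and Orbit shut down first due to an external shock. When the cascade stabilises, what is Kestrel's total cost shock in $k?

Round 1 — Juno, Orbit shut down (initial).
  Axion: +65 → 65 ≥ 60
  Cygnet: +20 → 20 < 90
  Helix: +10+40 → 50 ≥ 50
Round 2 — Axion, Helix shut down.
  Kestrel: +20 → 20 < 100
  Prism: +60 → 60 ≥ 50
Round 3 — Prism shuts down.
  Cygnet: +30 → 50 < 90
  Delta: +10 → 10 < 50
No further shutdowns.

20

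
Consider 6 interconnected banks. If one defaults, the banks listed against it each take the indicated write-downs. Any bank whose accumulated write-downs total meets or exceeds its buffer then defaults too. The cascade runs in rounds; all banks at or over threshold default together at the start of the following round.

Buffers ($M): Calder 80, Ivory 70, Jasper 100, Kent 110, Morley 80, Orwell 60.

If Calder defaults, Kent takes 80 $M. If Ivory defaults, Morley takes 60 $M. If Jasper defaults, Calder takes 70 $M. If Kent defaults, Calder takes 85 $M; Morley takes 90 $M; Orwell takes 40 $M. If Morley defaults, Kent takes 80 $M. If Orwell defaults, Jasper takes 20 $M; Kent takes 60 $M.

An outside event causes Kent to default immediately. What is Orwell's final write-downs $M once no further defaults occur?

40

Round 1 — Kent defaults (initial).
  Calder: +85 → 85 ≥ 80
  Morley: +90 → 90 ≥ 80
  Orwell: +40 → 40 < 60
Round 2 — Calder, Morley default.
No further defaults.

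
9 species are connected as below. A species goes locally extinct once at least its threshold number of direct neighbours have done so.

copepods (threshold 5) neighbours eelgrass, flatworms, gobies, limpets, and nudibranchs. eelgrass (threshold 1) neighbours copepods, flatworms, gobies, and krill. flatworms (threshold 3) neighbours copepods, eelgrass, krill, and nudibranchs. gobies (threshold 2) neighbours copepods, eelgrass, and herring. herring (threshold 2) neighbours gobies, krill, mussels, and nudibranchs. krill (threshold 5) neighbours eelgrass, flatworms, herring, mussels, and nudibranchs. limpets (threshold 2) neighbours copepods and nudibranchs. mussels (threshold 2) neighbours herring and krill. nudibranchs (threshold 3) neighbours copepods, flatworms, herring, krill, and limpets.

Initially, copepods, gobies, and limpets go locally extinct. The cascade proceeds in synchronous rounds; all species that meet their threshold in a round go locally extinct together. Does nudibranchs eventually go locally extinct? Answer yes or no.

Round 1 — copepods, gobies, limpets go locally extinct (initial).
Round 2 — checking thresholds:
  eelgrass: 2 of 4 neighbours ≥ 1, goes locally extinct.
  flatworms: 1 of 4 neighbours < 3, below threshold.
  herring: 1 of 4 neighbours < 2, below threshold.
  nudibranchs: 2 of 5 neighbours < 3, below threshold.
Round 3 — no new extinctions; cascade stops.

no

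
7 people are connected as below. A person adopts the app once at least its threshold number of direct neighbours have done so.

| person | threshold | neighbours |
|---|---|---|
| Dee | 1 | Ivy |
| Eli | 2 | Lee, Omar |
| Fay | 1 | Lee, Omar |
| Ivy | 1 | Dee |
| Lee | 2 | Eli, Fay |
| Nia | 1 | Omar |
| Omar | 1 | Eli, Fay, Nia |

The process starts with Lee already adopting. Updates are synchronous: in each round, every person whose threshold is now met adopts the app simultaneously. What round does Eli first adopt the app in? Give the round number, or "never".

4

Round 1 — Lee adopts the app (initial).
Round 2 — checking thresholds:
  Eli: 1 of 2 neighbours < 2, below threshold.
  Fay: 1 of 2 neighbours ≥ 1, adopts the app.
Round 3 — checking thresholds:
  Eli: 1 of 2 neighbours < 2, below threshold.
  Omar: 1 of 3 neighbours ≥ 1, adopts the app.
Round 4 — checking thresholds:
  Eli: 2 of 2 neighbours ≥ 2, adopts the app.
  Nia: 1 of 1 neighbours ≥ 1, adopts the app.
Round 5 — no new adoptions; cascade stops.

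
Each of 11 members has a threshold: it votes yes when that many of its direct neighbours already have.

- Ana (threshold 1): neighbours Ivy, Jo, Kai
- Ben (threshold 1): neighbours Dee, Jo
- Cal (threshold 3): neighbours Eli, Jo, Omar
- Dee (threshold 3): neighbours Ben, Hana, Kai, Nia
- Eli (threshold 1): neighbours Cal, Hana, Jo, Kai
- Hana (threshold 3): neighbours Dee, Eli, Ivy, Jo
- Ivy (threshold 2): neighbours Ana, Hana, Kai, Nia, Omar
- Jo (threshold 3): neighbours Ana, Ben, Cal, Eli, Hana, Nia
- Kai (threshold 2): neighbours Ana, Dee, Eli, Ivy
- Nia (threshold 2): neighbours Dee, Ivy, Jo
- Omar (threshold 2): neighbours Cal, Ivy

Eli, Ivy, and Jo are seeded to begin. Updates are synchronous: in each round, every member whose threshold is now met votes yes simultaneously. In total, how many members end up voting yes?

Round 1 — Eli, Ivy, Jo vote yes (initial).
Round 2 — checking thresholds:
  Ana: 2 of 3 neighbours ≥ 1, votes yes.
  Ben: 1 of 2 neighbours ≥ 1, votes yes.
  Cal: 2 of 3 neighbours < 3, holds.
  Hana: 3 of 4 neighbours ≥ 3, votes yes.
  Kai: 2 of 4 neighbours ≥ 2, votes yes.
  Nia: 2 of 3 neighbours ≥ 2, votes yes.
  Omar: 1 of 2 neighbours < 2, holds.
Round 3 — checking thresholds:
  Cal: 2 of 3 neighbours < 3, holds.
  Dee: 4 of 4 neighbours ≥ 3, votes yes.
  Omar: 1 of 2 neighbours < 2, holds.
Round 4 — no new yes votes; cascade stops.

9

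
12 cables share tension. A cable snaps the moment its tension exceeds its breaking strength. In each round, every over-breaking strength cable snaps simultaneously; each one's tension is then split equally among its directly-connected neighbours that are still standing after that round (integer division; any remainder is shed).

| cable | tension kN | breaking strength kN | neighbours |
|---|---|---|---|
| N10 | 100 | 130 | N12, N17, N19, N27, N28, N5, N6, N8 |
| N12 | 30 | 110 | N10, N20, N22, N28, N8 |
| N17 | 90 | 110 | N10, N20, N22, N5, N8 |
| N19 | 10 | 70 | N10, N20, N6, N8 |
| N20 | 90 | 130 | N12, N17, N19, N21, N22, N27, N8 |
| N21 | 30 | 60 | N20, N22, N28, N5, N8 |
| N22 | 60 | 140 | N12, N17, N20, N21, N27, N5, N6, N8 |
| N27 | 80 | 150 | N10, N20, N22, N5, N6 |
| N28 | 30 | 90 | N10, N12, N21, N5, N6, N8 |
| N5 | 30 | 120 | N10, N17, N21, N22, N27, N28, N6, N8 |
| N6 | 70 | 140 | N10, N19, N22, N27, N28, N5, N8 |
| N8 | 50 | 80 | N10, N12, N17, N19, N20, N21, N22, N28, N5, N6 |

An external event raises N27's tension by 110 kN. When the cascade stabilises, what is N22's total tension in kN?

98

Round 1 — N27 at 190 > 150. N27 snaps.
  N27 sheds 190 kN to N10, N20, N22, N5, N6: 38 each.
    N10: 100+38 = 138 > 130
    N20: 90+38 = 128 ≤ 130
    N22: 60+38 = 98 ≤ 140
    N5: 30+38 = 68 ≤ 120
    N6: 70+38 = 108 ≤ 140
Round 2 — N10 snaps.
  N10 sheds 138 kN to N12, N17, N19, N28, N5, N6, N8: 19 each (5 lost).
    N12: 30+19 = 49 ≤ 110
    N17: 90+19 = 109 ≤ 110
    N19: 10+19 = 29 ≤ 70
    N28: 30+19 = 49 ≤ 90
    N5: 68+19 = 87 ≤ 120
    N6: 108+19 = 127 ≤ 140
    N8: 50+19 = 69 ≤ 80
No further breaks.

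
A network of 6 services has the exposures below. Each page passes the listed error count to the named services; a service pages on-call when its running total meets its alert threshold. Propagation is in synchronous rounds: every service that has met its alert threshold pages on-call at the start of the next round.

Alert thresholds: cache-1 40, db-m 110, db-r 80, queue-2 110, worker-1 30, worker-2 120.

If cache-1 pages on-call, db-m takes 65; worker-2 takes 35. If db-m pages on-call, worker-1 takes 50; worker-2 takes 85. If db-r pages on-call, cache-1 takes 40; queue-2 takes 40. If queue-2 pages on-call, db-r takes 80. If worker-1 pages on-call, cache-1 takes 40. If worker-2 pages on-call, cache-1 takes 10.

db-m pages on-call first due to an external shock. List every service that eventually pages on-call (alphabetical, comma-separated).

Round 1 — db-m pages on-call (initial).
  worker-1: +50 → 50 ≥ 30
  worker-2: +85 → 85 < 120
Round 2 — worker-1 pages on-call.
  cache-1: +40 → 40 ≥ 40
Round 3 — cache-1 pages on-call.
  worker-2: +35 → 120 ≥ 120
Round 4 — worker-2 pages on-call.
No further pages.

cache-1, db-m, worker-1, worker-2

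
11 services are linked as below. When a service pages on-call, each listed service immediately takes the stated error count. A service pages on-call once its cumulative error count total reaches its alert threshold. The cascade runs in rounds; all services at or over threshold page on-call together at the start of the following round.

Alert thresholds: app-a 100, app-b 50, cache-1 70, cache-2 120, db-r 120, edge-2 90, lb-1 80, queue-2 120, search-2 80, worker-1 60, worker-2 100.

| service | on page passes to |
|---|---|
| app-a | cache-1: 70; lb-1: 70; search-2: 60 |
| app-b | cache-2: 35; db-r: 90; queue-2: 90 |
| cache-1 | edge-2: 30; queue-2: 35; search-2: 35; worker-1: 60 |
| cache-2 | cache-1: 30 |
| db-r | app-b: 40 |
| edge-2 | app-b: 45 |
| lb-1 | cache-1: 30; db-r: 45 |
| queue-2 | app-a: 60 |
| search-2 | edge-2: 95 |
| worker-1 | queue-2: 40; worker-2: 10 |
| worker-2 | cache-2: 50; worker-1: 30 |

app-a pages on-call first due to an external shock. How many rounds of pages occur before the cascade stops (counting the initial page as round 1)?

Round 1 — app-a pages on-call (initial).
  cache-1: +70 → 70 ≥ 70
  lb-1: +70 → 70 < 80
  search-2: +60 → 60 < 80
Round 2 — cache-1 pages on-call.
  edge-2: +30 → 30 < 90
  queue-2: +35 → 35 < 120
  search-2: +35 → 95 ≥ 80
  worker-1: +60 → 60 ≥ 60
Round 3 — search-2, worker-1 page on-call.
  edge-2: +95 → 125 ≥ 90
  queue-2: +40 → 75 < 120
  worker-2: +10 → 10 < 100
Round 4 — edge-2 pages on-call.
  app-b: +45 → 45 < 50
No further pages.

4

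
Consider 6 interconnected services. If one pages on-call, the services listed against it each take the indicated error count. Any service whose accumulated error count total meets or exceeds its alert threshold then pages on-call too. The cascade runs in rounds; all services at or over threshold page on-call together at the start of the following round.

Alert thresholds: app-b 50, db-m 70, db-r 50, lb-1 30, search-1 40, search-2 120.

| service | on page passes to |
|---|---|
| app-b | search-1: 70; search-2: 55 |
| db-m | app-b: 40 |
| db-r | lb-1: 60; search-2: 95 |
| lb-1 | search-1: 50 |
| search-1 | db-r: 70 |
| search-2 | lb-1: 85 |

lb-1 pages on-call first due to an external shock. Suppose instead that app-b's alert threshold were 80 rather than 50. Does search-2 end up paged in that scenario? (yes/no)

With app-b's alert threshold at 80:
Round 1 — lb-1 pages on-call (initial).
  search-1: +50 → 50 ≥ 40
Round 2 — search-1 pages on-call.
  db-r: +70 → 70 ≥ 50
Round 3 — db-r pages on-call.
  search-2: +95 → 95 < 120
No further pages.

no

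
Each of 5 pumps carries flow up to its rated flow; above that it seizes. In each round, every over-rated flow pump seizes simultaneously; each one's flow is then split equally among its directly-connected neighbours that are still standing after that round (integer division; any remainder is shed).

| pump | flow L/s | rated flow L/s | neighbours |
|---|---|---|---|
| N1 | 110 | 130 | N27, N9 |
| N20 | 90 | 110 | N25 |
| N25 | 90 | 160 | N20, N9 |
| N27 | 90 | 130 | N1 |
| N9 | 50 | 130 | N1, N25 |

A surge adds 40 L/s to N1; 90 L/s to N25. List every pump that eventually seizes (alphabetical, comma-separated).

Round 1 — N1 at 150 > 130; N25 at 180 > 160. N1, N25 seize.
  N1 sheds 150 L/s to N27, N9: 75 each.
    N27: 90+75 = 165 > 130
    N9: 50+75 = 125 ≤ 130
  N25 sheds 180 L/s to N20, N9: 90 each.
    N20: 90+90 = 180 > 110
    N9: 125+90 = 215 > 130
Round 2 — N20, N27, N9 seize.
  N20 sheds 180 L/s: no online neighbours, lost.
  N27 sheds 165 L/s: no online neighbours, lost.
  N9 sheds 215 L/s: no online neighbours, lost.
No further seizures.

N1, N20, N25, N27, N9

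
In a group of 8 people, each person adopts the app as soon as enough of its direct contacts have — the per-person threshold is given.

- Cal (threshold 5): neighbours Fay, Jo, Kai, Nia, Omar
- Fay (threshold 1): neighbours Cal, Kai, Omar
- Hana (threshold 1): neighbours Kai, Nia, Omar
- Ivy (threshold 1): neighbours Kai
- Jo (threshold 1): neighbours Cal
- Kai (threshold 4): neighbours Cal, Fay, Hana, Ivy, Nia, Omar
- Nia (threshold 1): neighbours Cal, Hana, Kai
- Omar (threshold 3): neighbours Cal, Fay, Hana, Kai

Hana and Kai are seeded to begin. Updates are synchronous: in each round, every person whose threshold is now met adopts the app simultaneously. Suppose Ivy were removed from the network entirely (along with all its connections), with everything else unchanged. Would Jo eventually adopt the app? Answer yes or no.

no

With Ivy removed:
Round 1 — Hana, Kai adopt the app (initial).
Round 2 — checking thresholds:
  Cal: 1 of 5 neighbours < 5, below threshold.
  Fay: 1 of 3 neighbours ≥ 1, adopts the app.
  Nia: 2 of 3 neighbours ≥ 1, adopts the app.
  Omar: 2 of 4 neighbours < 3, below threshold.
Round 3 — checking thresholds:
  Cal: 3 of 5 neighbours < 5, below threshold.
  Omar: 3 of 4 neighbours ≥ 3, adopts the app.
Round 4 — no new adoptions; cascade stops.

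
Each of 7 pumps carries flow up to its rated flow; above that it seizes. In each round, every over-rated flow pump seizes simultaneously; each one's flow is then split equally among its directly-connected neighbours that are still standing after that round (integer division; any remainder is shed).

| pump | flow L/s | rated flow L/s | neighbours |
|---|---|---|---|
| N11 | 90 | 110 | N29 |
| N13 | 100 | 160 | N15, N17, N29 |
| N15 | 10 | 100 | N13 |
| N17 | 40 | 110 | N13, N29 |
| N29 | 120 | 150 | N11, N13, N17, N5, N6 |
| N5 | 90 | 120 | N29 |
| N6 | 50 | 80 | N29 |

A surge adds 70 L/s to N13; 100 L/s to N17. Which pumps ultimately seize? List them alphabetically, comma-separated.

N11, N13, N17, N29, N5, N6

Round 1 — N13 at 170 > 160; N17 at 140 > 110. N13, N17 seize.
  N13 sheds 170 L/s to N15, N29: 85 each.
    N15: 10+85 = 95 ≤ 100
    N29: 120+85 = 205 > 150
  N17 sheds 140 L/s to N29: 140 each.
    N29: 205+140 = 345 > 150
Round 2 — N29 seizes.
  N29 sheds 345 L/s to N11, N5, N6: 115 each.
    N11: 90+115 = 205 > 110
    N5: 90+115 = 205 > 120
    N6: 50+115 = 165 > 80
Round 3 — N11, N5, N6 seize.
  N11 sheds 205 L/s: no online neighbours, lost.
  N5 sheds 205 L/s: no online neighbours, lost.
  N6 sheds 165 L/s: no online neighbours, lost.
No further seizures.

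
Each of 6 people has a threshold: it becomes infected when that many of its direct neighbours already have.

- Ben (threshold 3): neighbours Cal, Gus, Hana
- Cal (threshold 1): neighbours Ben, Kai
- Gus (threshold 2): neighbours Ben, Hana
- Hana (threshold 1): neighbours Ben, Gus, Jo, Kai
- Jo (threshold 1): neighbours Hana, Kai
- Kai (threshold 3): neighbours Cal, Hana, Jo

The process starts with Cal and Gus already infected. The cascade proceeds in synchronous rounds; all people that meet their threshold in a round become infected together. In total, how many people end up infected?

6

Round 1 — Cal, Gus become infected (initial).
Round 2 — checking thresholds:
  Ben: 2 of 3 neighbours < 3, not yet.
  Hana: 1 of 4 neighbours ≥ 1, becomes infected.
  Kai: 1 of 3 neighbours < 3, not yet.
Round 3 — checking thresholds:
  Ben: 3 of 3 neighbours ≥ 3, becomes infected.
  Jo: 1 of 2 neighbours ≥ 1, becomes infected.
  Kai: 2 of 3 neighbours < 3, not yet.
Round 4 — checking thresholds:
  Kai: 3 of 3 neighbours ≥ 3, becomes infected.
Round 5 — no new infections; cascade stops.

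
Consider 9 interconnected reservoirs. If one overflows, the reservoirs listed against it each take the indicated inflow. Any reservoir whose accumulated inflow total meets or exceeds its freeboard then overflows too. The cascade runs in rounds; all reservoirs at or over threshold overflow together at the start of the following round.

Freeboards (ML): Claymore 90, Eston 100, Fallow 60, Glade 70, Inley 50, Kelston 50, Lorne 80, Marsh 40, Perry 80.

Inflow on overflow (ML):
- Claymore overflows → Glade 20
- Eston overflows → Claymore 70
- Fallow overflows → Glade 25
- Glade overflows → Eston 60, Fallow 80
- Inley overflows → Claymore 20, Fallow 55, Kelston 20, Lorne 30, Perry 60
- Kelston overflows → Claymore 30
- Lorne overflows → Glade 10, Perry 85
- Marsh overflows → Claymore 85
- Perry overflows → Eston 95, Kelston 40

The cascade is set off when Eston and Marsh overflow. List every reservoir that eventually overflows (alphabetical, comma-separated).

Round 1 — Eston, Marsh overflow (initial).
  Claymore: +70+85 → 155 ≥ 90
Round 2 — Claymore overflows.
  Glade: +20 → 20 < 70
No further overflows.

Claymore, Eston, Marsh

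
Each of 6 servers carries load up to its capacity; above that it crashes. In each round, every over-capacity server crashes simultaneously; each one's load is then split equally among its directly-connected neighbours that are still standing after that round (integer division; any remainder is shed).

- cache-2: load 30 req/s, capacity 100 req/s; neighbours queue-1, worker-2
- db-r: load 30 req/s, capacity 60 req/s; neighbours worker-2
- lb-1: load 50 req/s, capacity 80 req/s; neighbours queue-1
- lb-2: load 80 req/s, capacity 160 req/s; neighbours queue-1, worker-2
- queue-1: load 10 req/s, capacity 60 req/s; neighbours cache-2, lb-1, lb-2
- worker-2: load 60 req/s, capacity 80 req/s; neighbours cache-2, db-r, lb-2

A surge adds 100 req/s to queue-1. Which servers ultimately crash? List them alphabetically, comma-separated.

lb-1, queue-1

Round 1 — queue-1 at 110 > 60. queue-1 crashes.
  queue-1 sheds 110 req/s to cache-2, lb-1, lb-2: 36 each (2 lost).
    cache-2: 30+36 = 66 ≤ 100
    lb-1: 50+36 = 86 > 80
    lb-2: 80+36 = 116 ≤ 160
Round 2 — lb-1 crashes.
  lb-1 sheds 86 req/s: no online neighbours, lost.
No further crashes.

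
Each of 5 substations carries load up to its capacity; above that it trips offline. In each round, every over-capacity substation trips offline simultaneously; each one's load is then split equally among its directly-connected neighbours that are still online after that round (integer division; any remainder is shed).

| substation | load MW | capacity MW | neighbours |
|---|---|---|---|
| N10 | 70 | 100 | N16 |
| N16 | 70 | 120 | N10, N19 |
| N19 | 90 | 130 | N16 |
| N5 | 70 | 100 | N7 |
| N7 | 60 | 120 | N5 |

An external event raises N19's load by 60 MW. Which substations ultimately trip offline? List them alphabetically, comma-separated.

N10, N16, N19

Round 1 — N19 at 150 > 130. N19 trips offline.
  N19 sheds 150 MW to N16: 150 each.
    N16: 70+150 = 220 > 120
Round 2 — N16 trips offline.
  N16 sheds 220 MW to N10: 220 each.
    N10: 70+220 = 290 > 100
Round 3 — N10 trips offline.
  N10 sheds 290 MW: no online neighbours, lost.
No further trips.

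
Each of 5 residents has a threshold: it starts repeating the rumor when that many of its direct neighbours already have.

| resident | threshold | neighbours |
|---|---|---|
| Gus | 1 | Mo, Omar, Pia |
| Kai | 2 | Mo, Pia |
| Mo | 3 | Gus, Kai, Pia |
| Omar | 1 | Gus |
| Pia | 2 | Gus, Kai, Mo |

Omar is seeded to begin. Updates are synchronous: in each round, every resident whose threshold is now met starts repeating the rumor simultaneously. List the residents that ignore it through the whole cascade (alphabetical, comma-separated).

Round 1 — Omar starts repeating the rumor (initial).
Round 2 — checking thresholds:
  Gus: 1 of 3 neighbours ≥ 1, starts repeating the rumor.
Round 3 — no new spreads; cascade stops.

Kai, Mo, Pia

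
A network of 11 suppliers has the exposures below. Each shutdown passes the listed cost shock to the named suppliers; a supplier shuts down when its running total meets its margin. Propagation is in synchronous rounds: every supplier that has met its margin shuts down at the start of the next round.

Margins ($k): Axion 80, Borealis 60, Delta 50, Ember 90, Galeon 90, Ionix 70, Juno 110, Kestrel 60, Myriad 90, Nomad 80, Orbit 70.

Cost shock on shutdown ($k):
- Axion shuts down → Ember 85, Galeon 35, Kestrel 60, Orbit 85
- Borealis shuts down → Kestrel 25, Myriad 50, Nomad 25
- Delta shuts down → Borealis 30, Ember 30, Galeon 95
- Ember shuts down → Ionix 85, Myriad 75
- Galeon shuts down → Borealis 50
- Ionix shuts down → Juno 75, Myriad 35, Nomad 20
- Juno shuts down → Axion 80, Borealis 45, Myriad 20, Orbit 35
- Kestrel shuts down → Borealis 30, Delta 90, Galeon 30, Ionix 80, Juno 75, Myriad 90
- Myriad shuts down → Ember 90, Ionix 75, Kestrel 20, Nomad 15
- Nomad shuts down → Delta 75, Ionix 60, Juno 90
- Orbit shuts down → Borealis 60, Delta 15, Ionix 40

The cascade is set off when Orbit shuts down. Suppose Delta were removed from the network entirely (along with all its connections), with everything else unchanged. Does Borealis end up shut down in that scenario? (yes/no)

With Delta removed:
Round 1 — Orbit shuts down (initial).
  Borealis: +60 → 60 ≥ 60
  Ionix: +40 → 40 < 70
Round 2 — Borealis shuts down.
  Kestrel: +25 → 25 < 60
  Myriad: +50 → 50 < 90
  Nomad: +25 → 25 < 80
No further shutdowns.

yes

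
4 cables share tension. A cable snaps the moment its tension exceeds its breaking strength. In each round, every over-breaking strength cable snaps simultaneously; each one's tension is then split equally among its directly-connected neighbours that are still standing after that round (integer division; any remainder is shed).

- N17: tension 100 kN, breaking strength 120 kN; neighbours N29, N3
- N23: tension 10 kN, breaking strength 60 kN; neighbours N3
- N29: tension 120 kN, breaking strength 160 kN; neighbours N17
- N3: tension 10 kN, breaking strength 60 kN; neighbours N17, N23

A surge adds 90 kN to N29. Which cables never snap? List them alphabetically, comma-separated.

Round 1 — N29 at 210 > 160. N29 snaps.
  N29 sheds 210 kN to N17: 210 each.
    N17: 100+210 = 310 > 120
Round 2 — N17 snaps.
  N17 sheds 310 kN to N3: 310 each.
    N3: 10+310 = 320 > 60
Round 3 — N3 snaps.
  N3 sheds 320 kN to N23: 320 each.
    N23: 10+320 = 330 > 60
Round 4 — N23 snaps.
  N23 sheds 330 kN: no online neighbours, lost.
No further breaks.

none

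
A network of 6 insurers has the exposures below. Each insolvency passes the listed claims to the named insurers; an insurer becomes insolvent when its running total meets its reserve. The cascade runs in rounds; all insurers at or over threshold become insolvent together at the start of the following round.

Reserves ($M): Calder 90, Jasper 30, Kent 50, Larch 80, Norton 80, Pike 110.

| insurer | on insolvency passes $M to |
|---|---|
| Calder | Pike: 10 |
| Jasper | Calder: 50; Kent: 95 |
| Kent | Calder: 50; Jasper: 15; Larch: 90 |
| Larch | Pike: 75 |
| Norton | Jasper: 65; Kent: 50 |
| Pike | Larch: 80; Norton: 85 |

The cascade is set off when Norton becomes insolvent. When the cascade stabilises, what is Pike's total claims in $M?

85

Round 1 — Norton becomes insolvent (initial).
  Jasper: +65 → 65 ≥ 30
  Kent: +50 → 50 ≥ 50
Round 2 — Jasper, Kent become insolvent.
  Calder: +50+50 → 100 ≥ 90
  Larch: +90 → 90 ≥ 80
Round 3 — Calder, Larch become insolvent.
  Pike: +10+75 → 85 < 110
No further insolvencies.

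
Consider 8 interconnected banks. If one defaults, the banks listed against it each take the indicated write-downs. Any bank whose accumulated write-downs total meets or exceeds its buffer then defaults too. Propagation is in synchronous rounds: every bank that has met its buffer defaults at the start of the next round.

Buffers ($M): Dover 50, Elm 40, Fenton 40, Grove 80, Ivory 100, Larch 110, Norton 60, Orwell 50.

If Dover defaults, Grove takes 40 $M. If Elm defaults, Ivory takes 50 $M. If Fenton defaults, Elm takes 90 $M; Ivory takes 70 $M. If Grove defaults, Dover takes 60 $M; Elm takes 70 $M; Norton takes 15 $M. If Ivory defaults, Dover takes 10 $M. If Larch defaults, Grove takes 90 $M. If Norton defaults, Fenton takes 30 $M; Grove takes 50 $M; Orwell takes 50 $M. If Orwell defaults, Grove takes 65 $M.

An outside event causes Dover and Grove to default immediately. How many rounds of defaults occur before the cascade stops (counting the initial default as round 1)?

Round 1 — Dover, Grove default (initial).
  Elm: +70 → 70 ≥ 40
  Norton: +15 → 15 < 60
Round 2 — Elm defaults.
  Ivory: +50 → 50 < 100
No further defaults.

2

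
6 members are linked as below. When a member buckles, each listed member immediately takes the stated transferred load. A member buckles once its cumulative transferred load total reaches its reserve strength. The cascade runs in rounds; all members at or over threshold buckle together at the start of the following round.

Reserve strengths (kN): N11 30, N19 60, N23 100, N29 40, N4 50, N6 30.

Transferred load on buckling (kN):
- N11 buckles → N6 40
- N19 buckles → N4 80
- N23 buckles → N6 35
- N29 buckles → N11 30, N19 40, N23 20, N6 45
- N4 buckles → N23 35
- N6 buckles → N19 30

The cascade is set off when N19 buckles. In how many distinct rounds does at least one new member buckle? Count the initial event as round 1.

Round 1 — N19 buckles (initial).
  N4: +80 → 80 ≥ 50
Round 2 — N4 buckles.
  N23: +35 → 35 < 100
No further bucklings.

2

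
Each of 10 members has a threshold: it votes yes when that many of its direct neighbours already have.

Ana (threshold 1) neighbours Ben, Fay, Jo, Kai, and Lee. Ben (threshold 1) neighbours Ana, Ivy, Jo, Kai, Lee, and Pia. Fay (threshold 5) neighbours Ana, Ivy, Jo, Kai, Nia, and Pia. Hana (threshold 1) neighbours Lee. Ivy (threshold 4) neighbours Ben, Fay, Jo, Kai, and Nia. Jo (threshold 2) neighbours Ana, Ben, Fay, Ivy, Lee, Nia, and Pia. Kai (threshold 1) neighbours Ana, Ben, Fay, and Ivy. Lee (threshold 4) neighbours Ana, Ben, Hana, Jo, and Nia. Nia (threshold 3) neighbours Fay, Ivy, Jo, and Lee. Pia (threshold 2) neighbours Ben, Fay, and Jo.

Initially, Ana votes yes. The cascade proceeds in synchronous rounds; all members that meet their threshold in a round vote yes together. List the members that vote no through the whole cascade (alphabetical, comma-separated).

Round 1 — Ana votes yes (initial).
Round 2 — checking thresholds:
  Ben: 1 of 6 neighbours ≥ 1, votes yes.
  Fay: 1 of 6 neighbours < 5, below threshold.
  Jo: 1 of 7 neighbours < 2, below threshold.
  Kai: 1 of 4 neighbours ≥ 1, votes yes.
  Lee: 1 of 5 neighbours < 4, below threshold.
Round 3 — checking thresholds:
  Fay: 2 of 6 neighbours < 5, below threshold.
  Ivy: 2 of 5 neighbours < 4, below threshold.
  Jo: 2 of 7 neighbours ≥ 2, votes yes.
  Lee: 2 of 5 neighbours < 4, below threshold.
  Pia: 1 of 3 neighbours < 2, below threshold.
Round 4 — checking thresholds:
  Fay: 3 of 6 neighbours < 5, below threshold.
  Ivy: 3 of 5 neighbours < 4, below threshold.
  Lee: 3 of 5 neighbours < 4, below threshold.
  Nia: 1 of 4 neighbours < 3, below threshold.
  Pia: 2 of 3 neighbours ≥ 2, votes yes.
Round 5 — no new yes votes; cascade stops.

Fay, Hana, Ivy, Lee, Nia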